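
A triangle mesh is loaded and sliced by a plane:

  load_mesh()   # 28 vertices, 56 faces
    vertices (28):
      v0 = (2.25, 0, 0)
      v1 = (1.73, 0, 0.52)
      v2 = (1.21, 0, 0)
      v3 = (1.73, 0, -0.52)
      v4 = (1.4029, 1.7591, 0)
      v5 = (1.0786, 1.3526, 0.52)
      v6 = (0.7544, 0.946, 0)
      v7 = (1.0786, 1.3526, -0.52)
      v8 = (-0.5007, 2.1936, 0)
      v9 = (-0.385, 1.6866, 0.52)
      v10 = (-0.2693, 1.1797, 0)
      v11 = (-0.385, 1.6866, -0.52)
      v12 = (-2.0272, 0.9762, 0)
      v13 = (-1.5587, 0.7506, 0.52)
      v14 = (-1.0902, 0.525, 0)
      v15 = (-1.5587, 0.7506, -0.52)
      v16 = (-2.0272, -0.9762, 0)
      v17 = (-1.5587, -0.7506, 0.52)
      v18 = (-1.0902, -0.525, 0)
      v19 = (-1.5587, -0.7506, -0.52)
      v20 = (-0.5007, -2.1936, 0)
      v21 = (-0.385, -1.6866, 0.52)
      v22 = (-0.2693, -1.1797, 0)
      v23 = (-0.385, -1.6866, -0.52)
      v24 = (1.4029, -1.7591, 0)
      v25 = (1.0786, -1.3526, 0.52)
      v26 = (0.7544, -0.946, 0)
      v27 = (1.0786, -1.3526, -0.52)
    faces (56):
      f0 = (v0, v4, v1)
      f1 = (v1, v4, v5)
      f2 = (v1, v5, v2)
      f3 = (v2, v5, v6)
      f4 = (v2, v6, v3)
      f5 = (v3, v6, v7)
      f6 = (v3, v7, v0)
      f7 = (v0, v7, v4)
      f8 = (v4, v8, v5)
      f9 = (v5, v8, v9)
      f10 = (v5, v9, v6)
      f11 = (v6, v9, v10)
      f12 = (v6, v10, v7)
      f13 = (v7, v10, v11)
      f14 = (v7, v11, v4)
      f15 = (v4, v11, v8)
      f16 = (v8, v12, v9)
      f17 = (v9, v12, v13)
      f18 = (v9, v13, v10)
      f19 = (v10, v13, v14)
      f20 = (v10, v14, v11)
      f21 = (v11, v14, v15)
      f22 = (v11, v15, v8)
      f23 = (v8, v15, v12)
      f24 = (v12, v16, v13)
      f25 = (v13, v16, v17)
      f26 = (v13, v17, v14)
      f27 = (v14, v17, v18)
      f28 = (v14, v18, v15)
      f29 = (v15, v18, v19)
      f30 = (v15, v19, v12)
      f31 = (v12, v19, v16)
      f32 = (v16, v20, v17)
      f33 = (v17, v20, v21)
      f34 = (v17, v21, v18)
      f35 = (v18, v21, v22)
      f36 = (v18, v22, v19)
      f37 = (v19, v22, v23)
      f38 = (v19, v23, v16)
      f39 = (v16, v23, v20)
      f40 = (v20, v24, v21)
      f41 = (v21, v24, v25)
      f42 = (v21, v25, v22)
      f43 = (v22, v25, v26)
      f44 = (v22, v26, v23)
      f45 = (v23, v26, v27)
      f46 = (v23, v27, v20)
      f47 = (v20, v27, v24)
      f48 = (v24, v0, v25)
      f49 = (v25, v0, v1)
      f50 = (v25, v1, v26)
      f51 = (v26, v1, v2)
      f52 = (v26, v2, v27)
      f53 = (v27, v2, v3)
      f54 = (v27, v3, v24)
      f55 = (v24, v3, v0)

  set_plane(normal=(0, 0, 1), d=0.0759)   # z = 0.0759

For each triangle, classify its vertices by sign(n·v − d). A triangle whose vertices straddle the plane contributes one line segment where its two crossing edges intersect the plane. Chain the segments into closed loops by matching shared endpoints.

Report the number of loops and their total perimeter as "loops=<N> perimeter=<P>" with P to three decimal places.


Straddling triangles (28 of 56):
  (v0,v4,v1) [--+] → (1.45064, 1.50234, 0.0759)–(2.1741, 0, 0.0759)  len=1.6675
  (v1,v4,v5) [+-+] → (1.45064, 1.50234, 0.0759)–(1.35556, 1.69977, 0.0759)  len=0.2191
  (v1,v5,v2) [++-] → (1.19082, 0.197428, 0.0759)–(1.2859, 0, 0.0759)  len=0.2191
  (v2,v5,v6) [-+-] → (1.19082, 0.197428, 0.0759)–(0.801721, 1.00535, 0.0759)  len=0.8967
  (v4,v8,v5) [--+] → (-0.270183, 2.07085, 0.0759)–(1.35556, 1.69977, 0.0759)  len=1.6676
  (v5,v8,v9) [+-+] → (-0.270183, 2.07085, 0.0759)–(-0.483812, 2.1196, 0.0759)  len=0.2191
  (v5,v9,v6) [++-] → (0.588091, 1.0541, 0.0759)–(0.801721, 1.00535, 0.0759)  len=0.2191
  (v6,v9,v10) [-+-] → (0.588091, 1.0541, 0.0759)–(-0.286188, 1.25369, 0.0759)  len=0.8968
  (v8,v12,v9) [--+] → (-1.7875, 1.07989, 0.0759)–(-0.483812, 2.1196, 0.0759)  len=1.6675
  (v9,v12,v13) [+-+] → (-1.7875, 1.07989, 0.0759)–(-1.95882, 0.943271, 0.0759)  len=0.2191
  (v9,v13,v10) [++-] → (-0.457503, 1.11707, 0.0759)–(-0.286188, 1.25369, 0.0759)  len=0.2191
  (v10,v13,v14) [-+-] → (-0.457503, 1.11707, 0.0759)–(-1.15858, 0.557929, 0.0759)  len=0.8967
  (v12,v16,v13) [--+] → (-1.95882, -0.724154, 0.0759)–(-1.95882, 0.943271, 0.0759)  len=1.6674
  (v13,v16,v17) [+-+] → (-1.95882, -0.724154, 0.0759)–(-1.95882, -0.943271, 0.0759)  len=0.2191
  (v13,v17,v14) [++-] → (-1.15858, 0.338811, 0.0759)–(-1.15858, 0.557929, 0.0759)  len=0.2191
  (v14,v17,v18) [-+-] → (-1.15858, 0.338811, 0.0759)–(-1.15858, -0.557929, 0.0759)  len=0.8967
  (v16,v20,v17) [--+] → (-0.655127, -1.98298, 0.0759)–(-1.95882, -0.943271, 0.0759)  len=1.6675
  (v17,v20,v21) [+-+] → (-0.655127, -1.98298, 0.0759)–(-0.483812, -2.1196, 0.0759)  len=0.2191
  (v17,v21,v18) [++-] → (-0.987268, -0.694549, 0.0759)–(-1.15858, -0.557929, 0.0759)  len=0.2191
  (v18,v21,v22) [-+-] → (-0.987268, -0.694549, 0.0759)–(-0.286188, -1.25369, 0.0759)  len=0.8967
  (v20,v24,v21) [--+] → (1.14194, -1.74852, 0.0759)–(-0.483812, -2.1196, 0.0759)  len=1.6676
  (v21,v24,v25) [+-+] → (1.14194, -1.74852, 0.0759)–(1.35556, -1.69977, 0.0759)  len=0.2191
  (v21,v25,v22) [++-] → (-0.0725584, -1.20494, 0.0759)–(-0.286188, -1.25369, 0.0759)  len=0.2191
  (v22,v25,v26) [-+-] → (-0.0725584, -1.20494, 0.0759)–(0.801721, -1.00535, 0.0759)  len=0.8968
  (v24,v0,v25) [--+] → (2.07902, -0.197428, 0.0759)–(1.35556, -1.69977, 0.0759)  len=1.6675
  (v25,v0,v1) [+-+] → (2.07902, -0.197428, 0.0759)–(2.1741, 0, 0.0759)  len=0.2191
  (v25,v1,v26) [++-] → (0.8968, -0.80792, 0.0759)–(0.801721, -1.00535, 0.0759)  len=0.2191
  (v26,v1,v2) [-+-] → (0.8968, -0.80792, 0.0759)–(1.2859, 0, 0.0759)  len=0.8967

Chained into 2 loop(s):
  loop 1: 14 segments, perimeter = 13.2063
  loop 2: 14 segments, perimeter = 7.8111
Total perimeter = 21.017

loops=2 perimeter=21.017


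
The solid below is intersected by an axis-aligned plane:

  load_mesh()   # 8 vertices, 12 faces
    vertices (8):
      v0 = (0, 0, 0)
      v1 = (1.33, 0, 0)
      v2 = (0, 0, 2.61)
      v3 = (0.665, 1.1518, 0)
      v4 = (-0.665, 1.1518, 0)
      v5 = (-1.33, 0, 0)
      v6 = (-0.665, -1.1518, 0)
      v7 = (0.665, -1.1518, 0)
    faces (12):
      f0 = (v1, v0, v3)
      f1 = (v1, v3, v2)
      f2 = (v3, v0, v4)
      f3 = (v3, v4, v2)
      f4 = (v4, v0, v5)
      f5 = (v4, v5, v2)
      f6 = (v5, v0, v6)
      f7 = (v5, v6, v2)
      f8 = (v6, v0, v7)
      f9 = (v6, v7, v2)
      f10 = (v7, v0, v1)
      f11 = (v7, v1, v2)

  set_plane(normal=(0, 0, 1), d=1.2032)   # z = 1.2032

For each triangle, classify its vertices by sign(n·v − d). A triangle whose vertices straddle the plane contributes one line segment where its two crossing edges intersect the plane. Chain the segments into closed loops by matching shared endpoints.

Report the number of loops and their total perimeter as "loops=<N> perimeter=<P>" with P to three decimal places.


loops=1 perimeter=4.301

Straddling triangles (6 of 12):
  (v1,v3,v2) [--+] → (0.358438, 0.620825, 1.2032)–(0.716875, 0, 1.2032)  len=0.7169
  (v3,v4,v2) [--+] → (-0.358438, 0.620825, 1.2032)–(0.358438, 0.620825, 1.2032)  len=0.7169
  (v4,v5,v2) [--+] → (-0.716875, 0, 1.2032)–(-0.358438, 0.620825, 1.2032)  len=0.7169
  (v5,v6,v2) [--+] → (-0.358438, -0.620825, 1.2032)–(-0.716875, 0, 1.2032)  len=0.7169
  (v6,v7,v2) [--+] → (0.358438, -0.620825, 1.2032)–(-0.358438, -0.620825, 1.2032)  len=0.7169
  (v7,v1,v2) [--+] → (0.716875, 0, 1.2032)–(0.358438, -0.620825, 1.2032)  len=0.7169

Chained into 1 loop(s):
  loop 1: 6 segments, perimeter = 4.3012
Total perimeter = 4.301


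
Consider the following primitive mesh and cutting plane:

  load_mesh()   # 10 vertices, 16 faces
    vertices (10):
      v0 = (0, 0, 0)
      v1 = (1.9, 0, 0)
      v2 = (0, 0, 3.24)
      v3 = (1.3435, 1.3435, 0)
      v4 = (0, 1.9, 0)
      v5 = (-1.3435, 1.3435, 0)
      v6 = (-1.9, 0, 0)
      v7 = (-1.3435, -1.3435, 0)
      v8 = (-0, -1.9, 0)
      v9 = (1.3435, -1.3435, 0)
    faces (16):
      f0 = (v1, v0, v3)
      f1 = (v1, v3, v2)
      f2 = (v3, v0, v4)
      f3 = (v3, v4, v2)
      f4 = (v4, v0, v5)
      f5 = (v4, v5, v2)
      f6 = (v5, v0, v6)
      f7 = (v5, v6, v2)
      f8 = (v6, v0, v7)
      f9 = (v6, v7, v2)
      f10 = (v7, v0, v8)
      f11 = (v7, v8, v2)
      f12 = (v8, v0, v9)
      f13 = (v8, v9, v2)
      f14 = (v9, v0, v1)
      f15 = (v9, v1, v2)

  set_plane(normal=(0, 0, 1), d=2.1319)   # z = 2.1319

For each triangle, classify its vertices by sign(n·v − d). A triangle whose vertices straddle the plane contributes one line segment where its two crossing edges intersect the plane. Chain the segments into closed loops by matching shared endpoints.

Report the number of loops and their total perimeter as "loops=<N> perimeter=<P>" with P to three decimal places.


loops=1 perimeter=3.979

Straddling triangles (8 of 16):
  (v1,v3,v2) [--+] → (0.459485, 0.459485, 2.1319)–(0.649812, 0, 2.1319)  len=0.4973
  (v3,v4,v2) [--+] → (0, 0.649812, 2.1319)–(0.459485, 0.459485, 2.1319)  len=0.4973
  (v4,v5,v2) [--+] → (-0.459485, 0.459485, 2.1319)–(0, 0.649812, 2.1319)  len=0.4973
  (v5,v6,v2) [--+] → (-0.649812, 0, 2.1319)–(-0.459485, 0.459485, 2.1319)  len=0.4973
  (v6,v7,v2) [--+] → (-0.459485, -0.459485, 2.1319)–(-0.649812, 0, 2.1319)  len=0.4973
  (v7,v8,v2) [--+] → (0, -0.649812, 2.1319)–(-0.459485, -0.459485, 2.1319)  len=0.4973
  (v8,v9,v2) [--+] → (0.459485, -0.459485, 2.1319)–(0, -0.649812, 2.1319)  len=0.4973
  (v9,v1,v2) [--+] → (0.649812, 0, 2.1319)–(0.459485, -0.459485, 2.1319)  len=0.4973

Chained into 1 loop(s):
  loop 1: 8 segments, perimeter = 3.9788
Total perimeter = 3.979


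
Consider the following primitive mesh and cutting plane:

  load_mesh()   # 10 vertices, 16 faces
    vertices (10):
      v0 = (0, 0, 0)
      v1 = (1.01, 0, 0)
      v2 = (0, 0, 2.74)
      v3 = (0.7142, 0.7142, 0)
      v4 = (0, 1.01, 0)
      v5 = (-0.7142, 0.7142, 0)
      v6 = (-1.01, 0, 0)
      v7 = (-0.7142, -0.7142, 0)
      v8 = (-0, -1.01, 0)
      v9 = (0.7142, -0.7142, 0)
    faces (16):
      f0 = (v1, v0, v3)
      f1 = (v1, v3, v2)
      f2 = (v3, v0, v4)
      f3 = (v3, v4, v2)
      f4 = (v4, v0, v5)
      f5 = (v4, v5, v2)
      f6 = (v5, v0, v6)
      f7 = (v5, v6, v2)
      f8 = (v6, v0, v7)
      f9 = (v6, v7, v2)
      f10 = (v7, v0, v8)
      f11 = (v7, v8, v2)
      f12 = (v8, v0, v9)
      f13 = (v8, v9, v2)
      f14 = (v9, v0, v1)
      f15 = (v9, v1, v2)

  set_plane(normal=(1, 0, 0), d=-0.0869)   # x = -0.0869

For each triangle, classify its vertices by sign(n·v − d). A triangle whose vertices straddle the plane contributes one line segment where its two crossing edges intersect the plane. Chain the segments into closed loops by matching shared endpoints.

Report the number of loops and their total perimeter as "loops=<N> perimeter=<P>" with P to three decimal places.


Straddling triangles (8 of 16):
  (v4,v0,v5) [++-] → (-0.0869, 0.0869, 0)–(-0.0869, 0.974009, 0)  len=0.8871
  (v4,v5,v2) [+-+] → (-0.0869, 0.974009, 0)–(-0.0869, 0.0869, 2.40661)  len=2.5649
  (v5,v0,v6) [-+-] → (-0.0869, 0.0869, 0)–(-0.0869, 0, 0)  len=0.0869
  (v5,v6,v2) [--+] → (-0.0869, 0, 2.50425)–(-0.0869, 0.0869, 2.40661)  len=0.1307
  (v6,v0,v7) [-+-] → (-0.0869, 0, 0)–(-0.0869, -0.0869, 0)  len=0.0869
  (v6,v7,v2) [--+] → (-0.0869, -0.0869, 2.40661)–(-0.0869, 0, 2.50425)  len=0.1307
  (v7,v0,v8) [-++] → (-0.0869, -0.0869, 0)–(-0.0869, -0.974009, 0)  len=0.8871
  (v7,v8,v2) [-++] → (-0.0869, -0.974009, 0)–(-0.0869, -0.0869, 2.40661)  len=2.5649

Chained into 1 loop(s):
  loop 1: 8 segments, perimeter = 7.3392
Total perimeter = 7.339

loops=1 perimeter=7.339


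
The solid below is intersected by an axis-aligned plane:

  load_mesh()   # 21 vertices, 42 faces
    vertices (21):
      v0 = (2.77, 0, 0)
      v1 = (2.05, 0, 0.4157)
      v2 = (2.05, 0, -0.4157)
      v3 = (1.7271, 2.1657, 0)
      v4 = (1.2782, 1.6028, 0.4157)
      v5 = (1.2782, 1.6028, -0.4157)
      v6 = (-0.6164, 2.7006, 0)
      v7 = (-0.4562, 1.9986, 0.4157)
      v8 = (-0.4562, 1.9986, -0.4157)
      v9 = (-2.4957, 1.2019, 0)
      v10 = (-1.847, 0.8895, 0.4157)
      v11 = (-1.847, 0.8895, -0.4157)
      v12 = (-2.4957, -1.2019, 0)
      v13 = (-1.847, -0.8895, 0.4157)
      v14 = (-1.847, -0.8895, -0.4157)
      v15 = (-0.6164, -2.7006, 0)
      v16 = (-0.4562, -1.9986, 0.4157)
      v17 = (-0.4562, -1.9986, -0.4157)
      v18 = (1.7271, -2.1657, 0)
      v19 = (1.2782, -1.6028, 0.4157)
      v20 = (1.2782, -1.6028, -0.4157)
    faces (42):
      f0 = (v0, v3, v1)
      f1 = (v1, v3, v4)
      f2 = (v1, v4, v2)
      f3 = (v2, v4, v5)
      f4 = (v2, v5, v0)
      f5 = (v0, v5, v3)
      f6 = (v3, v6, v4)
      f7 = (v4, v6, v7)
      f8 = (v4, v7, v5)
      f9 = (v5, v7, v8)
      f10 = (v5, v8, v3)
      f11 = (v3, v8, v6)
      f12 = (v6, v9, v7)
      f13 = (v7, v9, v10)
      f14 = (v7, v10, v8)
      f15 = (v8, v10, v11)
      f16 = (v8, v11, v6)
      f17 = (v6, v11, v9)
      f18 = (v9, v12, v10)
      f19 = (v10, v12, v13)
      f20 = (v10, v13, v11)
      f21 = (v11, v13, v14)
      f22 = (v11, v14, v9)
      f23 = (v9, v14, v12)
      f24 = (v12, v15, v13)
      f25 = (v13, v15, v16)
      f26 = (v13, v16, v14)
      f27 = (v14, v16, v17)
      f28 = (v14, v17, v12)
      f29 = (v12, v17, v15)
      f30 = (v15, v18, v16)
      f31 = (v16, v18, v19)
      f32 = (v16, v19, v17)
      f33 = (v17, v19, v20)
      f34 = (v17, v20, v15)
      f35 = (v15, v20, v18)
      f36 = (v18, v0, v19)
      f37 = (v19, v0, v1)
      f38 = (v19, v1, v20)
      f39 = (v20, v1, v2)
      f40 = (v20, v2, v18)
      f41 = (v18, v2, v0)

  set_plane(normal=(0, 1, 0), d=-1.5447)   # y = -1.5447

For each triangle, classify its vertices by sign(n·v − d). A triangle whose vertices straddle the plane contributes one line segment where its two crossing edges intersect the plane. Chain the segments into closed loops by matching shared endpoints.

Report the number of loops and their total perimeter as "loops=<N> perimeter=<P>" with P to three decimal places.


loops=2 perimeter=5.566

Straddling triangles (12 of 42):
  (v12,v15,v13) [+-+] → (-2.06584, -1.5447, 0)–(-1.40181, -1.5447, 0.265313)  len=0.7151
  (v13,v15,v16) [+--] → (-1.40181, -1.5447, 0.265313)–(-1.02539, -1.5447, 0.4157)  len=0.4054
  (v13,v16,v14) [+-+] → (-1.02539, -1.5447, 0.4157)–(-1.02539, -1.5447, 0.0754489)  len=0.3403
  (v14,v16,v17) [+--] → (-1.02539, -1.5447, 0.0754489)–(-1.02539, -1.5447, -0.4157)  len=0.4911
  (v14,v17,v12) [+-+] → (-1.02539, -1.5447, -0.4157)–(-1.61815, -1.5447, -0.178865)  len=0.6383
  (v12,v17,v15) [+--] → (-1.61815, -1.5447, -0.178865)–(-2.06584, -1.5447, 0)  len=0.4821
  (v18,v0,v19) [-+-] → (2.02614, -1.5447, 0)–(1.33228, -1.5447, 0.400631)  len=0.8012
  (v19,v0,v1) [-++] → (1.33228, -1.5447, 0.400631)–(1.30618, -1.5447, 0.4157)  len=0.0301
  (v19,v1,v20) [-+-] → (1.30618, -1.5447, 0.4157)–(1.30618, -1.5447, -0.385563)  len=0.8013
  (v20,v1,v2) [-++] → (1.30618, -1.5447, -0.385563)–(1.30618, -1.5447, -0.4157)  len=0.0301
  (v20,v2,v18) [-+-] → (1.30618, -1.5447, -0.4157)–(1.81969, -1.5447, -0.119199)  len=0.5930
  (v18,v2,v0) [-++] → (1.81969, -1.5447, -0.119199)–(2.02614, -1.5447, 0)  len=0.2384

Chained into 2 loop(s):
  loop 1: 6 segments, perimeter = 3.0723
  loop 2: 6 segments, perimeter = 2.4941
Total perimeter = 5.566


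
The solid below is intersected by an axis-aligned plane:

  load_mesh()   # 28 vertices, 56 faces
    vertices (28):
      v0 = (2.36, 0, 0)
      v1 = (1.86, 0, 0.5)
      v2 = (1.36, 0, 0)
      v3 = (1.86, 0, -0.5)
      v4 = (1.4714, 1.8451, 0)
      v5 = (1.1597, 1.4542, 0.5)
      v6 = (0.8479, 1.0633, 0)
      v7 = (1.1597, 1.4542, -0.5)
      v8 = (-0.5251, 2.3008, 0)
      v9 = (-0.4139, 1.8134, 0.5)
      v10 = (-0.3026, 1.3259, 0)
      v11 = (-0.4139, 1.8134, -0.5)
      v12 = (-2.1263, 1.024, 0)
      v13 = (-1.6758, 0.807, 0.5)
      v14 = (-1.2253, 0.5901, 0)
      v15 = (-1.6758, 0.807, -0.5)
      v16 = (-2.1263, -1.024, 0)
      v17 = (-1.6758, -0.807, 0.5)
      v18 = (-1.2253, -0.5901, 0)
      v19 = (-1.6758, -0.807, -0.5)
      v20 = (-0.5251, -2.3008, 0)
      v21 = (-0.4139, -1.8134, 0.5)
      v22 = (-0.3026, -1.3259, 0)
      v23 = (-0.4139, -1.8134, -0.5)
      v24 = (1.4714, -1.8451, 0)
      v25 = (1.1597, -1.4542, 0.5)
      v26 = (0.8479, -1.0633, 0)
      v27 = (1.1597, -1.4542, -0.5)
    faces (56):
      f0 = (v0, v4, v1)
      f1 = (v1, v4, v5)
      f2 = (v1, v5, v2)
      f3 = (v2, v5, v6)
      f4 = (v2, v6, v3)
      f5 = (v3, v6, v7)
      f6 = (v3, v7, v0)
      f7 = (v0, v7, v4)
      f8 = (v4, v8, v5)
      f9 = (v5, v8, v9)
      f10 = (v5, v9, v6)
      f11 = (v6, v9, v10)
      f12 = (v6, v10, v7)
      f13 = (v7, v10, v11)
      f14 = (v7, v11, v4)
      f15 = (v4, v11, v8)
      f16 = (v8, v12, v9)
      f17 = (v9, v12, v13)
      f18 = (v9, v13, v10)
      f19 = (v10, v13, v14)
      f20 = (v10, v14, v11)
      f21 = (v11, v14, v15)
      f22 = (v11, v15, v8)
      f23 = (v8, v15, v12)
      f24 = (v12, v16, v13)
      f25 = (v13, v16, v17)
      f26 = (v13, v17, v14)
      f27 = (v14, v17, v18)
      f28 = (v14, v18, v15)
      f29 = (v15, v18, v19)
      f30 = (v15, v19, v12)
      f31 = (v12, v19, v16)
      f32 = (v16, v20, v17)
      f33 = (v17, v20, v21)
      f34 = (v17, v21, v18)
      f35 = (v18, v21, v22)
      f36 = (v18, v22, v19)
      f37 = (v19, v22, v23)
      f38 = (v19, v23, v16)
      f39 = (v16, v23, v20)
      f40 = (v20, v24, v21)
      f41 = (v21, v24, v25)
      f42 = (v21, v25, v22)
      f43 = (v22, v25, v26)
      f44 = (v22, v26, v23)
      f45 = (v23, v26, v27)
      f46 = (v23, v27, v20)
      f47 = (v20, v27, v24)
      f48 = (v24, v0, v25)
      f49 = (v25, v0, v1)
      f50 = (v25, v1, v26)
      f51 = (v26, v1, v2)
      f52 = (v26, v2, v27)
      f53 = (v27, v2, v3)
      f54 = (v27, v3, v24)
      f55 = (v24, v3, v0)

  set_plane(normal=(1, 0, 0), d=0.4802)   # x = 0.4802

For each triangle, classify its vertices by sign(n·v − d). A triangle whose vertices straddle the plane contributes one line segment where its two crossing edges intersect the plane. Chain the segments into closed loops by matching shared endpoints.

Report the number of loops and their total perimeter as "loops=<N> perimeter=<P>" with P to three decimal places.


Straddling triangles (16 of 56):
  (v4,v8,v5) [+-+] → (0.4802, 2.07134, 0)–(0.4802, 1.79564, 0.298344)  len=0.4062
  (v5,v8,v9) [+--] → (0.4802, 1.79564, 0.298344)–(0.4802, 1.60931, 0.5)  len=0.2746
  (v5,v9,v6) [+-+] → (0.4802, 1.60931, 0.5)–(0.4802, 1.28189, 0.145705)  len=0.4824
  (v6,v9,v10) [+--] → (0.4802, 1.28189, 0.145705)–(0.4802, 1.14723, 0)  len=0.1984
  (v6,v10,v7) [+-+] → (0.4802, 1.14723, 0)–(0.4802, 1.39458, -0.267661)  len=0.3645
  (v7,v10,v11) [+--] → (0.4802, 1.39458, -0.267661)–(0.4802, 1.60931, -0.5)  len=0.3164
  (v7,v11,v4) [+-+] → (0.4802, 1.60931, -0.5)–(0.4802, 1.82843, -0.262876)  len=0.3229
  (v4,v11,v8) [+--] → (0.4802, 1.82843, -0.262876)–(0.4802, 2.07134, 0)  len=0.3579
  (v20,v24,v21) [-+-] → (0.4802, -2.07134, 0)–(0.4802, -1.82843, 0.262876)  len=0.3579
  (v21,v24,v25) [-++] → (0.4802, -1.82843, 0.262876)–(0.4802, -1.60931, 0.5)  len=0.3229
  (v21,v25,v22) [-+-] → (0.4802, -1.60931, 0.5)–(0.4802, -1.39458, 0.267661)  len=0.3164
  (v22,v25,v26) [-++] → (0.4802, -1.39458, 0.267661)–(0.4802, -1.14723, 0)  len=0.3645
  (v22,v26,v23) [-+-] → (0.4802, -1.14723, 0)–(0.4802, -1.28189, -0.145705)  len=0.1984
  (v23,v26,v27) [-++] → (0.4802, -1.28189, -0.145705)–(0.4802, -1.60931, -0.5)  len=0.4824
  (v23,v27,v20) [-+-] → (0.4802, -1.60931, -0.5)–(0.4802, -1.79564, -0.298344)  len=0.2746
  (v20,v27,v24) [-++] → (0.4802, -1.79564, -0.298344)–(0.4802, -2.07134, 0)  len=0.4062

Chained into 2 loop(s):
  loop 1: 8 segments, perimeter = 2.7232
  loop 2: 8 segments, perimeter = 2.7232
Total perimeter = 5.446

loops=2 perimeter=5.446


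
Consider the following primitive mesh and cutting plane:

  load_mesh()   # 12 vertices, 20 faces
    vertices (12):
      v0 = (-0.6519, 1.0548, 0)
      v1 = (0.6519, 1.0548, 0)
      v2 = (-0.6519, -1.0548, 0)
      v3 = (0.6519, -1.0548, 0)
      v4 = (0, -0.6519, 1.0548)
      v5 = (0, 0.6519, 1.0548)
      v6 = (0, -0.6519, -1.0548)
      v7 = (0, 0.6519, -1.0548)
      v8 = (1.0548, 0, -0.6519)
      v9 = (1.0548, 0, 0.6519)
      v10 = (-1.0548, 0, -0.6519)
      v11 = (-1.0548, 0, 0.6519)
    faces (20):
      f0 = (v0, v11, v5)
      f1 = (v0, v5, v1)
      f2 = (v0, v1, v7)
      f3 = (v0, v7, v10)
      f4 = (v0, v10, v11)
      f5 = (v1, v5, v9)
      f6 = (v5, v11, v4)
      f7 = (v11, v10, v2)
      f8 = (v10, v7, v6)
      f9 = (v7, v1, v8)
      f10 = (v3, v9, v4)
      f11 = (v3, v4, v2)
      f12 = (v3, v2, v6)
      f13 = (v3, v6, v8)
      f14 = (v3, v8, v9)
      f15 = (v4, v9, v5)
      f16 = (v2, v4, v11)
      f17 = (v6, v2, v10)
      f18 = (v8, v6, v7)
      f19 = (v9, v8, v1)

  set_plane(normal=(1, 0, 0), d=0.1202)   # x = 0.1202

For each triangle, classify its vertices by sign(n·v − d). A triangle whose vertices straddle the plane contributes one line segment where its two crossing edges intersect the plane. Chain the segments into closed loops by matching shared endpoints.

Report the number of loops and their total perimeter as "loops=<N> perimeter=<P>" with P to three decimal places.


Straddling triangles (10 of 20):
  (v0,v5,v1) [--+] → (0.1202, 0.726188, 0.860312)–(0.1202, 1.0548, 0)  len=0.9209
  (v0,v1,v7) [-+-] → (0.1202, 1.0548, 0)–(0.1202, 0.726188, -0.860312)  len=0.9209
  (v1,v5,v9) [+-+] → (0.1202, 0.726188, 0.860312)–(0.1202, 0.577613, 1.00889)  len=0.2101
  (v7,v1,v8) [-++] → (0.1202, 0.726188, -0.860312)–(0.1202, 0.577613, -1.00889)  len=0.2101
  (v3,v9,v4) [++-] → (0.1202, -0.577613, 1.00889)–(0.1202, -0.726188, 0.860312)  len=0.2101
  (v3,v4,v2) [+--] → (0.1202, -0.726188, 0.860312)–(0.1202, -1.0548, 0)  len=0.9209
  (v3,v2,v6) [+--] → (0.1202, -1.0548, 0)–(0.1202, -0.726188, -0.860312)  len=0.9209
  (v3,v6,v8) [+-+] → (0.1202, -0.726188, -0.860312)–(0.1202, -0.577613, -1.00889)  len=0.2101
  (v4,v9,v5) [-+-] → (0.1202, -0.577613, 1.00889)–(0.1202, 0.577613, 1.00889)  len=1.1552
  (v8,v6,v7) [+--] → (0.1202, -0.577613, -1.00889)–(0.1202, 0.577613, -1.00889)  len=1.1552

Chained into 1 loop(s):
  loop 1: 10 segments, perimeter = 6.8347
Total perimeter = 6.835

loops=1 perimeter=6.835


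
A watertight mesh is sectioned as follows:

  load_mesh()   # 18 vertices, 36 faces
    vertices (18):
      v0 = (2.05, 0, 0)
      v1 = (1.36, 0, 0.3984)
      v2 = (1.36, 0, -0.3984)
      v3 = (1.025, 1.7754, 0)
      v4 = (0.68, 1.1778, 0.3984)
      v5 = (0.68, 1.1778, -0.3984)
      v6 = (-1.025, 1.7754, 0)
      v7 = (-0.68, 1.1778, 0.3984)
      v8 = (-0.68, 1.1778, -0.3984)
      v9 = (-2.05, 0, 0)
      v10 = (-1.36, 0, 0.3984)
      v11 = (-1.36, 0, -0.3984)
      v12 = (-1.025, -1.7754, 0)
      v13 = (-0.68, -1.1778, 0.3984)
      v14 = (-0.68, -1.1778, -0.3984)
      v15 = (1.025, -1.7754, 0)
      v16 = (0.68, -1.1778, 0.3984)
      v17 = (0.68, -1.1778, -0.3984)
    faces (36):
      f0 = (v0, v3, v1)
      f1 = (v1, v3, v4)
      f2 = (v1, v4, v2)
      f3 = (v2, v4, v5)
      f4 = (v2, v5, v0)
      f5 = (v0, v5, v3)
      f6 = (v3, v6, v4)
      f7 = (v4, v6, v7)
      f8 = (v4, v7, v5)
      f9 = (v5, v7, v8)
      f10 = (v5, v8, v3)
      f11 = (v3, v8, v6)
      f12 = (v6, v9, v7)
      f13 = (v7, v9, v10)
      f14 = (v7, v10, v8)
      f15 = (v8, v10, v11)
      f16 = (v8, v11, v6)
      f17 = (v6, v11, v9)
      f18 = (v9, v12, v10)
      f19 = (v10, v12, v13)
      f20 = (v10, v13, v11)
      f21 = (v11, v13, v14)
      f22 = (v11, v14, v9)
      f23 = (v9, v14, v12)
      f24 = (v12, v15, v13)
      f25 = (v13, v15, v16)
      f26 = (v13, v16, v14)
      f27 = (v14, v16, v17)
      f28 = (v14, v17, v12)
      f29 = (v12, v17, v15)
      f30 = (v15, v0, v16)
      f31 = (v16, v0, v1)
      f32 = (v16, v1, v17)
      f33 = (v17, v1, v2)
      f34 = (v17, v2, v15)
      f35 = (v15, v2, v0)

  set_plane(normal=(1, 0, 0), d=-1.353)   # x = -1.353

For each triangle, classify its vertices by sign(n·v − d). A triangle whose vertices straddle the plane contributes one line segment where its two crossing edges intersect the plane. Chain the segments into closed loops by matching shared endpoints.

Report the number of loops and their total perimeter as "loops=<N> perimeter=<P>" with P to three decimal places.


loops=2 perimeter=6.633

Straddling triangles (12 of 36):
  (v6,v9,v7) [+-+] → (-1.353, 1.20727, 0)–(-1.353, 0.599216, 0.20269)  len=0.6409
  (v7,v9,v10) [+--] → (-1.353, 0.599216, 0.20269)–(-1.353, 0.0121244, 0.3984)  len=0.6189
  (v7,v10,v8) [+-+] → (-1.353, 0.0121244, 0.3984)–(-1.353, 0.0121244, 0.390198)  len=0.0082
  (v8,v10,v11) [+--] → (-1.353, 0.0121244, 0.390198)–(-1.353, 0.0121244, -0.3984)  len=0.7886
  (v8,v11,v6) [+-+] → (-1.353, 0.0121244, -0.3984)–(-1.353, 0.0370979, -0.390075)  len=0.0263
  (v6,v11,v9) [+--] → (-1.353, 0.0370979, -0.390075)–(-1.353, 1.20727, 0)  len=1.2335
  (v9,v12,v10) [-+-] → (-1.353, -1.20727, 0)–(-1.353, -0.0370979, 0.390075)  len=1.2335
  (v10,v12,v13) [-++] → (-1.353, -0.0370979, 0.390075)–(-1.353, -0.0121244, 0.3984)  len=0.0263
  (v10,v13,v11) [-+-] → (-1.353, -0.0121244, 0.3984)–(-1.353, -0.0121244, -0.390198)  len=0.7886
  (v11,v13,v14) [-++] → (-1.353, -0.0121244, -0.390198)–(-1.353, -0.0121244, -0.3984)  len=0.0082
  (v11,v14,v9) [-+-] → (-1.353, -0.0121244, -0.3984)–(-1.353, -0.599216, -0.20269)  len=0.6189
  (v9,v14,v12) [-++] → (-1.353, -0.599216, -0.20269)–(-1.353, -1.20727, 0)  len=0.6409

Chained into 2 loop(s):
  loop 1: 6 segments, perimeter = 3.3164
  loop 2: 6 segments, perimeter = 3.3164
Total perimeter = 6.633


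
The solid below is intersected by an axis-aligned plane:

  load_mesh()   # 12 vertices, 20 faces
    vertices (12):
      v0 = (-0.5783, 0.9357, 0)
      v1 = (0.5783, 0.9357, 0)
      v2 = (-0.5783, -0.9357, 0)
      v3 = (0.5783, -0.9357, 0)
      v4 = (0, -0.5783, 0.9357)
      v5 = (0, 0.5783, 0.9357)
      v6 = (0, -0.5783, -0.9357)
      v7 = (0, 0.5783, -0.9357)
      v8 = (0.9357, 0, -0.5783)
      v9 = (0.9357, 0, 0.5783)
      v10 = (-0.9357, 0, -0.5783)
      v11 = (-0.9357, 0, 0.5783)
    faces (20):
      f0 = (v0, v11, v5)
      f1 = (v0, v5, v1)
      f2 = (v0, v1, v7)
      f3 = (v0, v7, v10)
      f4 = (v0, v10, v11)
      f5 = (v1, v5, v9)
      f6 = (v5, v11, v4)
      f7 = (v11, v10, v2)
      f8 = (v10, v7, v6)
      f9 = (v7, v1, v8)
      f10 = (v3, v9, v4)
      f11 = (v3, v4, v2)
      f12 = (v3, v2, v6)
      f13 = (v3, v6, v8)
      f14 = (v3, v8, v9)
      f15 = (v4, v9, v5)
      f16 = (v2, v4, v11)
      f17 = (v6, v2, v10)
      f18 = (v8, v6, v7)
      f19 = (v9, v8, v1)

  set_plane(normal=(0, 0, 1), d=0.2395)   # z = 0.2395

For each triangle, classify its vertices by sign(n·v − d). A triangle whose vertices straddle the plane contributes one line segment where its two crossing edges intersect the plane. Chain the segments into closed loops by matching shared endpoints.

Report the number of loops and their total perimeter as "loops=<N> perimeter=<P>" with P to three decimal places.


Straddling triangles (10 of 20):
  (v0,v11,v5) [-++] → (-0.726315, 0.548185, 0.2395)–(-0.430279, 0.844221, 0.2395)  len=0.4187
  (v0,v5,v1) [-+-] → (-0.430279, 0.844221, 0.2395)–(0.430279, 0.844221, 0.2395)  len=0.8606
  (v0,v10,v11) [--+] → (-0.9357, 0, 0.2395)–(-0.726315, 0.548185, 0.2395)  len=0.5868
  (v1,v5,v9) [-++] → (0.430279, 0.844221, 0.2395)–(0.726315, 0.548185, 0.2395)  len=0.4187
  (v11,v10,v2) [+--] → (-0.9357, 0, 0.2395)–(-0.726315, -0.548185, 0.2395)  len=0.5868
  (v3,v9,v4) [-++] → (0.726315, -0.548185, 0.2395)–(0.430279, -0.844221, 0.2395)  len=0.4187
  (v3,v4,v2) [-+-] → (0.430279, -0.844221, 0.2395)–(-0.430279, -0.844221, 0.2395)  len=0.8606
  (v3,v8,v9) [--+] → (0.9357, 0, 0.2395)–(0.726315, -0.548185, 0.2395)  len=0.5868
  (v2,v4,v11) [-++] → (-0.430279, -0.844221, 0.2395)–(-0.726315, -0.548185, 0.2395)  len=0.4187
  (v9,v8,v1) [+--] → (0.9357, 0, 0.2395)–(0.726315, 0.548185, 0.2395)  len=0.5868

Chained into 1 loop(s):
  loop 1: 10 segments, perimeter = 5.7430
Total perimeter = 5.743

loops=1 perimeter=5.743


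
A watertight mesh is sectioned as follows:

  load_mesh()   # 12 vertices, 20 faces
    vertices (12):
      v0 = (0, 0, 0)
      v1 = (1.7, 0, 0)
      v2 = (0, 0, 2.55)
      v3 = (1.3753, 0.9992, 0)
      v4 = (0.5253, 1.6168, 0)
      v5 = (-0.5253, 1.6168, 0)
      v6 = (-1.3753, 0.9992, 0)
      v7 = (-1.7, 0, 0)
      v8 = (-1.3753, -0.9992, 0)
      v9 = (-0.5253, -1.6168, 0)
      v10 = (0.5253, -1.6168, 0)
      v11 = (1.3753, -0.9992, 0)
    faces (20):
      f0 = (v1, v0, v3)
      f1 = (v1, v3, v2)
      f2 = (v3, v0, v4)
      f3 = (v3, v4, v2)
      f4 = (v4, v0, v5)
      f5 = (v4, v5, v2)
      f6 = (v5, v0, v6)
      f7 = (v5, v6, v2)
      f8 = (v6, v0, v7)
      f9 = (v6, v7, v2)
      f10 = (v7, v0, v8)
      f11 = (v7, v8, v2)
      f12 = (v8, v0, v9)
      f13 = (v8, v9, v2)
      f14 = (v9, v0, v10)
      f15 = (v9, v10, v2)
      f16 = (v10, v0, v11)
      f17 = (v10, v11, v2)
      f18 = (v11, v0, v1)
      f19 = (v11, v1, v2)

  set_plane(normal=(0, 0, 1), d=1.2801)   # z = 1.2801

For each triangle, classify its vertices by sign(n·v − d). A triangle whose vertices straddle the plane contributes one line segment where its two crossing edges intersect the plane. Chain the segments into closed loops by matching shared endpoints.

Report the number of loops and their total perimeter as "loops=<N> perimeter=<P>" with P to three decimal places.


loops=1 perimeter=5.232

Straddling triangles (10 of 20):
  (v1,v3,v2) [--+] → (0.684899, 0.497602, 1.2801)–(0.8466, 0, 1.2801)  len=0.5232
  (v3,v4,v2) [--+] → (0.261599, 0.805166, 1.2801)–(0.684899, 0.497602, 1.2801)  len=0.5232
  (v4,v5,v2) [--+] → (-0.261599, 0.805166, 1.2801)–(0.261599, 0.805166, 1.2801)  len=0.5232
  (v5,v6,v2) [--+] → (-0.684899, 0.497602, 1.2801)–(-0.261599, 0.805166, 1.2801)  len=0.5232
  (v6,v7,v2) [--+] → (-0.8466, 0, 1.2801)–(-0.684899, 0.497602, 1.2801)  len=0.5232
  (v7,v8,v2) [--+] → (-0.684899, -0.497602, 1.2801)–(-0.8466, 0, 1.2801)  len=0.5232
  (v8,v9,v2) [--+] → (-0.261599, -0.805166, 1.2801)–(-0.684899, -0.497602, 1.2801)  len=0.5232
  (v9,v10,v2) [--+] → (0.261599, -0.805166, 1.2801)–(-0.261599, -0.805166, 1.2801)  len=0.5232
  (v10,v11,v2) [--+] → (0.684899, -0.497602, 1.2801)–(0.261599, -0.805166, 1.2801)  len=0.5232
  (v11,v1,v2) [--+] → (0.8466, 0, 1.2801)–(0.684899, -0.497602, 1.2801)  len=0.5232

Chained into 1 loop(s):
  loop 1: 10 segments, perimeter = 5.2322
Total perimeter = 5.232


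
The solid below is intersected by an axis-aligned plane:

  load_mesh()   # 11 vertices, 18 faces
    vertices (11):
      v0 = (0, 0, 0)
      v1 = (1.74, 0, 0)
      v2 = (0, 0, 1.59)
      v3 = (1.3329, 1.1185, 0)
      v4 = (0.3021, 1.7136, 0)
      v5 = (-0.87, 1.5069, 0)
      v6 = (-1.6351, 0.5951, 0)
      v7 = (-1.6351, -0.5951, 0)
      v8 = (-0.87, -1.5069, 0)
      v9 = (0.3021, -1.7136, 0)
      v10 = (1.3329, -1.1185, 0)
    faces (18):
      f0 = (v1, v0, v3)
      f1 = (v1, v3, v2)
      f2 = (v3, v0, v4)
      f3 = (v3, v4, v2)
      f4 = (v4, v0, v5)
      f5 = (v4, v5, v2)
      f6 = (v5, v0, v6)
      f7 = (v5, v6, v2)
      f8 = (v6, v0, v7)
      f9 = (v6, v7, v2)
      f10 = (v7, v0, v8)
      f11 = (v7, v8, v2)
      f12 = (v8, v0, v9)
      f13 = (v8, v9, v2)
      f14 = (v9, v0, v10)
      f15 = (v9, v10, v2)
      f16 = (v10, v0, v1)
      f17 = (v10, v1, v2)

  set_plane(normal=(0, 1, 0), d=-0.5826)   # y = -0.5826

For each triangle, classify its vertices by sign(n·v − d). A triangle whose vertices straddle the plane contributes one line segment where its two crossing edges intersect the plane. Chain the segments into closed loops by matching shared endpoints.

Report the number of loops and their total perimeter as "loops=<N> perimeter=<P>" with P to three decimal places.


loops=1 perimeter=7.020

Straddling triangles (10 of 18):
  (v6,v0,v7) [++-] → (-1.60075, -0.5826, 0)–(-1.6351, -0.5826, 0)  len=0.0343
  (v6,v7,v2) [+-+] → (-1.6351, -0.5826, 0)–(-1.60075, -0.5826, 0.0333977)  len=0.0479
  (v7,v0,v8) [-+-] → (-1.60075, -0.5826, 0)–(-0.336361, -0.5826, 0)  len=1.2644
  (v7,v8,v2) [--+] → (-0.336361, -0.5826, 0.975272)–(-1.60075, -0.5826, 0.0333977)  len=1.5766
  (v8,v0,v9) [-+-] → (-0.336361, -0.5826, 0)–(0.10271, -0.5826, 0)  len=0.4391
  (v8,v9,v2) [--+] → (0.10271, -0.5826, 1.04942)–(-0.336361, -0.5826, 0.975272)  len=0.4453
  (v9,v0,v10) [-+-] → (0.10271, -0.5826, 0)–(0.694276, -0.5826, 0)  len=0.5916
  (v9,v10,v2) [--+] → (0.694276, -0.5826, 0.761807)–(0.10271, -0.5826, 1.04942)  len=0.6578
  (v10,v0,v1) [-++] → (0.694276, -0.5826, 0)–(1.52795, -0.5826, 0)  len=0.8337
  (v10,v1,v2) [-++] → (1.52795, -0.5826, 0)–(0.694276, -0.5826, 0.761807)  len=1.1293

Chained into 1 loop(s):
  loop 1: 10 segments, perimeter = 7.0200
Total perimeter = 7.020


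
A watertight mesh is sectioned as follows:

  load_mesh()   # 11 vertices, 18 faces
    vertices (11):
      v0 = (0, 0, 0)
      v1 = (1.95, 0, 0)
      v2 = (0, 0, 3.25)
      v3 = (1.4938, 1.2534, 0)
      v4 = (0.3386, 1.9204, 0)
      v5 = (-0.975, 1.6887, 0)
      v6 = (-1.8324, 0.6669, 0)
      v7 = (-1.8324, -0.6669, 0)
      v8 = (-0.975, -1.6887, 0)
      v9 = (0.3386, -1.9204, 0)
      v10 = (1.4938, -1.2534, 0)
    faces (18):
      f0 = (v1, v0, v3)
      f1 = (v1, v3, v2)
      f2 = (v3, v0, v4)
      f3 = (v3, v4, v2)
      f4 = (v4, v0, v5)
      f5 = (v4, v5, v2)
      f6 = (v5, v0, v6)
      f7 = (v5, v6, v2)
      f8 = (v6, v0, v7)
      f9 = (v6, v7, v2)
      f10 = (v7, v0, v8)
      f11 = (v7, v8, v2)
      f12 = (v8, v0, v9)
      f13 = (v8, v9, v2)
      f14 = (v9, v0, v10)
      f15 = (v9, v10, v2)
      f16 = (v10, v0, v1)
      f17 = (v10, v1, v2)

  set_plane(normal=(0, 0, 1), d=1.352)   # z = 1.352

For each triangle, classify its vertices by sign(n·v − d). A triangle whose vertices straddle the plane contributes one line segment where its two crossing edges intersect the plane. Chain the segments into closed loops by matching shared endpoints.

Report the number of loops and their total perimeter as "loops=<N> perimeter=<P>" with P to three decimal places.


Straddling triangles (9 of 18):
  (v1,v3,v2) [--+] → (0.872379, 0.731986, 1.352)–(1.1388, 0, 1.352)  len=0.7790
  (v3,v4,v2) [--+] → (0.197742, 1.12151, 1.352)–(0.872379, 0.731986, 1.352)  len=0.7790
  (v4,v5,v2) [--+] → (-0.5694, 0.986201, 1.352)–(0.197742, 1.12151, 1.352)  len=0.7790
  (v5,v6,v2) [--+] → (-1.07012, 0.38947, 1.352)–(-0.5694, 0.986201, 1.352)  len=0.7790
  (v6,v7,v2) [--+] → (-1.07012, -0.38947, 1.352)–(-1.07012, 0.38947, 1.352)  len=0.7789
  (v7,v8,v2) [--+] → (-0.5694, -0.986201, 1.352)–(-1.07012, -0.38947, 1.352)  len=0.7790
  (v8,v9,v2) [--+] → (0.197742, -1.12151, 1.352)–(-0.5694, -0.986201, 1.352)  len=0.7790
  (v9,v10,v2) [--+] → (0.872379, -0.731986, 1.352)–(0.197742, -1.12151, 1.352)  len=0.7790
  (v10,v1,v2) [--+] → (1.1388, 0, 1.352)–(0.872379, -0.731986, 1.352)  len=0.7790

Chained into 1 loop(s):
  loop 1: 9 segments, perimeter = 7.0108
Total perimeter = 7.011

loops=1 perimeter=7.011


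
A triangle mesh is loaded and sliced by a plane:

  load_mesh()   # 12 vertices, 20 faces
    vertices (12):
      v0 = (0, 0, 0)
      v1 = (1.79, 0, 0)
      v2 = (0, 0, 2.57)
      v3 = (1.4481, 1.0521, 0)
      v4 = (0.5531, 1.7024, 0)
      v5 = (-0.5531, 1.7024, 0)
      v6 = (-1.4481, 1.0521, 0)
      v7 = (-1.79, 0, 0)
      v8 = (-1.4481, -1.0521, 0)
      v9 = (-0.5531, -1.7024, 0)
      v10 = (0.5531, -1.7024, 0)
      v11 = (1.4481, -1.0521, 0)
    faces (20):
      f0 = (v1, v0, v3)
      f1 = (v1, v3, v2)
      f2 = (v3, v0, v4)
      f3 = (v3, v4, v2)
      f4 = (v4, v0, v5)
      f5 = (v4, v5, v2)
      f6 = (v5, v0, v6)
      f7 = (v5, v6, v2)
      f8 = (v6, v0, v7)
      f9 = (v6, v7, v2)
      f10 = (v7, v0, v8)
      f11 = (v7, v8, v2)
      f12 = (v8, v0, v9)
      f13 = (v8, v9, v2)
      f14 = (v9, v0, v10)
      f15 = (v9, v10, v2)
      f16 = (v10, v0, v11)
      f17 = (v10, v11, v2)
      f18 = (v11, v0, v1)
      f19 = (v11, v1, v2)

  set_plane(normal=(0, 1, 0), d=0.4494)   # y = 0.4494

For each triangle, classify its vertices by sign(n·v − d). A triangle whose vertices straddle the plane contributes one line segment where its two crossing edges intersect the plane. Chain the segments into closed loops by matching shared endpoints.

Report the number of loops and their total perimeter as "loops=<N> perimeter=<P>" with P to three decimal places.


Straddling triangles (10 of 20):
  (v1,v0,v3) [--+] → (0.61855, 0.4494, 0)–(1.64396, 0.4494, 0)  len=1.0254
  (v1,v3,v2) [-+-] → (1.64396, 0.4494, 0)–(0.61855, 0.4494, 1.47224)  len=1.7941
  (v3,v0,v4) [+-+] → (0.61855, 0.4494, 0)–(0.146007, 0.4494, 0)  len=0.4725
  (v3,v4,v2) [++-] → (0.146007, 0.4494, 1.89157)–(0.61855, 0.4494, 1.47224)  len=0.6318
  (v4,v0,v5) [+-+] → (0.146007, 0.4494, 0)–(-0.146007, 0.4494, 0)  len=0.2920
  (v4,v5,v2) [++-] → (-0.146007, 0.4494, 1.89157)–(0.146007, 0.4494, 1.89157)  len=0.2920
  (v5,v0,v6) [+-+] → (-0.146007, 0.4494, 0)–(-0.61855, 0.4494, 0)  len=0.4725
  (v5,v6,v2) [++-] → (-0.61855, 0.4494, 1.47224)–(-0.146007, 0.4494, 1.89157)  len=0.6318
  (v6,v0,v7) [+--] → (-0.61855, 0.4494, 0)–(-1.64396, 0.4494, 0)  len=1.0254
  (v6,v7,v2) [+--] → (-1.64396, 0.4494, 0)–(-0.61855, 0.4494, 1.47224)  len=1.7941

Chained into 1 loop(s):
  loop 1: 10 segments, perimeter = 8.4318
Total perimeter = 8.432

loops=1 perimeter=8.432


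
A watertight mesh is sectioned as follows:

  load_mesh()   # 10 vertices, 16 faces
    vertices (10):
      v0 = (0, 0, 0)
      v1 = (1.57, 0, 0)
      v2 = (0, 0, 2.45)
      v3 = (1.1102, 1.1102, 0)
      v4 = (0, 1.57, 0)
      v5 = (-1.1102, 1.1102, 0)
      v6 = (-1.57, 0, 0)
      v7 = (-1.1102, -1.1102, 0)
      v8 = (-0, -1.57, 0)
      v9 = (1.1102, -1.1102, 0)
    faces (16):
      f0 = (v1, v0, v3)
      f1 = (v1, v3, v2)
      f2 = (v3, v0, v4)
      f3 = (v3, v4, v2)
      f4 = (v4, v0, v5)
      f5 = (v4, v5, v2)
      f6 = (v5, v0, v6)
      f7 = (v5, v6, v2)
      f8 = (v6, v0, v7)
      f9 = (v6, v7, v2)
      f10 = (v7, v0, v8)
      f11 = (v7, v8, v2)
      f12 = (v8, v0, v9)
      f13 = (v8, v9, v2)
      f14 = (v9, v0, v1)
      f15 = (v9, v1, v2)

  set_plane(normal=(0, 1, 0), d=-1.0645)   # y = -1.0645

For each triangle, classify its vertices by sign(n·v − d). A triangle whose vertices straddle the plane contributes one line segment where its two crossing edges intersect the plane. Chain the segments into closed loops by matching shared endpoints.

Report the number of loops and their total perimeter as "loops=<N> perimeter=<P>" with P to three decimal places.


loops=1 perimeter=5.033

Straddling triangles (8 of 16):
  (v6,v0,v7) [++-] → (-1.0645, -1.0645, 0)–(-1.12913, -1.0645, 0)  len=0.0646
  (v6,v7,v2) [+-+] → (-1.12913, -1.0645, 0)–(-1.0645, -1.0645, 0.100851)  len=0.1198
  (v7,v0,v8) [-+-] → (-1.0645, -1.0645, 0)–(0, -1.0645, 0)  len=1.0645
  (v7,v8,v2) [--+] → (0, -1.0645, 0.788838)–(-1.0645, -1.0645, 0.100851)  len=1.2675
  (v8,v0,v9) [-+-] → (0, -1.0645, 0)–(1.0645, -1.0645, 0)  len=1.0645
  (v8,v9,v2) [--+] → (1.0645, -1.0645, 0.100851)–(0, -1.0645, 0.788838)  len=1.2675
  (v9,v0,v1) [-++] → (1.0645, -1.0645, 0)–(1.12913, -1.0645, 0)  len=0.0646
  (v9,v1,v2) [-++] → (1.12913, -1.0645, 0)–(1.0645, -1.0645, 0.100851)  len=0.1198

Chained into 1 loop(s):
  loop 1: 8 segments, perimeter = 5.0328
Total perimeter = 5.033


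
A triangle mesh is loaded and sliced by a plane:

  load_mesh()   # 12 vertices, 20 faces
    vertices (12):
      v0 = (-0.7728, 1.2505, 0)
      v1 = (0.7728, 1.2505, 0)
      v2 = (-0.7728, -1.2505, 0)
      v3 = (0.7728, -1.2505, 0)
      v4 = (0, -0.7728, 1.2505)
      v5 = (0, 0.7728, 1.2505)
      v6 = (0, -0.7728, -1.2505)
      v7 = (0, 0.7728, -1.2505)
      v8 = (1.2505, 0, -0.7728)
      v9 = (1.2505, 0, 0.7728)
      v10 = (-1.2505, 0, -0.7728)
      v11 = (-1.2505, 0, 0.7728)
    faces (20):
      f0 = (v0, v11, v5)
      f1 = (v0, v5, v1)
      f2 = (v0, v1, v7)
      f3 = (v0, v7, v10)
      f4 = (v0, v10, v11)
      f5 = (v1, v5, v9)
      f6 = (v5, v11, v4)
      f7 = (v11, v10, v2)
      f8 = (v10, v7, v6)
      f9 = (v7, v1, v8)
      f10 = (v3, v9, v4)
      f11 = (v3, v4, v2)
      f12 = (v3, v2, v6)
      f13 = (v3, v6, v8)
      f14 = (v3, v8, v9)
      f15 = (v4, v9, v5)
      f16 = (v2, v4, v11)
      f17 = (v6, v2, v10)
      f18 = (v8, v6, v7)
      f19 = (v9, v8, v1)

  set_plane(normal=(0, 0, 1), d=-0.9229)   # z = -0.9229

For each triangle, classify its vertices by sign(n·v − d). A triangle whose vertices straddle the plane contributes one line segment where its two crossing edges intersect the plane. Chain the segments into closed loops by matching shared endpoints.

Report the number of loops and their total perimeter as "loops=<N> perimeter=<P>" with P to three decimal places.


Straddling triangles (8 of 20):
  (v0,v1,v7) [++-] → (0.202454, 0.897946, -0.9229)–(-0.202454, 0.897946, -0.9229)  len=0.4049
  (v0,v7,v10) [+-+] → (-0.202454, 0.897946, -0.9229)–(-0.857575, 0.242825, -0.9229)  len=0.9265
  (v10,v7,v6) [+--] → (-0.857575, 0.242825, -0.9229)–(-0.857575, -0.242825, -0.9229)  len=0.4856
  (v7,v1,v8) [-++] → (0.202454, 0.897946, -0.9229)–(0.857575, 0.242825, -0.9229)  len=0.9265
  (v3,v2,v6) [++-] → (-0.202454, -0.897946, -0.9229)–(0.202454, -0.897946, -0.9229)  len=0.4049
  (v3,v6,v8) [+-+] → (0.202454, -0.897946, -0.9229)–(0.857575, -0.242825, -0.9229)  len=0.9265
  (v6,v2,v10) [-++] → (-0.202454, -0.897946, -0.9229)–(-0.857575, -0.242825, -0.9229)  len=0.9265
  (v8,v6,v7) [+--] → (0.857575, -0.242825, -0.9229)–(0.857575, 0.242825, -0.9229)  len=0.4856

Chained into 1 loop(s):
  loop 1: 8 segments, perimeter = 5.4870
Total perimeter = 5.487

loops=1 perimeter=5.487
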